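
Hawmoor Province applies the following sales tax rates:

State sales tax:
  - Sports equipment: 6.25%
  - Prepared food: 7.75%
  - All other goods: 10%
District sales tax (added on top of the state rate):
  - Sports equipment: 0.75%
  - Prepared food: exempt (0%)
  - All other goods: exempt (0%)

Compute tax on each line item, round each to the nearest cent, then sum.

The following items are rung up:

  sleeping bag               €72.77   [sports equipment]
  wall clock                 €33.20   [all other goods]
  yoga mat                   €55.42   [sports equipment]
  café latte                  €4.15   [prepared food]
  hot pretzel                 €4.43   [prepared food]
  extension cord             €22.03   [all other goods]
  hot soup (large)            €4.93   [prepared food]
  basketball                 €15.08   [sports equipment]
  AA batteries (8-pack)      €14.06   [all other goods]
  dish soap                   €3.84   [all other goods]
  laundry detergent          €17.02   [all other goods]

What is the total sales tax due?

€20.08

Sleeping bag €72.77: sports equipment → 6.25% + 0.75% district = 7% → €5.09
Wall clock €33.20: all other goods → 10% + 0% district = 10% → €3.32
Yoga mat €55.42: sports equipment → 6.25% + 0.75% district = 7% → €3.88
Café latte €4.15: prepared food → 7.75% + 0% district = 7.75% → €0.32
Hot pretzel €4.43: prepared food → 7.75% + 0% district = 7.75% → €0.34
Extension cord €22.03: all other goods → 10% + 0% district = 10% → €2.20
Hot soup (large) €4.93: prepared food → 7.75% + 0% district = 7.75% → €0.38
Basketball €15.08: sports equipment → 6.25% + 0.75% district = 7% → €1.06
AA batteries (8-pack) €14.06: all other goods → 10% + 0% district = 10% → €1.41
Dish soap €3.84: all other goods → 10% + 0% district = 10% → €0.38
Laundry detergent €17.02: all other goods → 10% + 0% district = 10% → €1.70
Total tax = €5.09 + €3.32 + €3.88 + €0.32 + €0.34 + €2.20 + €0.38 + €1.06 + €1.41 + €0.38 + €1.70 = €20.08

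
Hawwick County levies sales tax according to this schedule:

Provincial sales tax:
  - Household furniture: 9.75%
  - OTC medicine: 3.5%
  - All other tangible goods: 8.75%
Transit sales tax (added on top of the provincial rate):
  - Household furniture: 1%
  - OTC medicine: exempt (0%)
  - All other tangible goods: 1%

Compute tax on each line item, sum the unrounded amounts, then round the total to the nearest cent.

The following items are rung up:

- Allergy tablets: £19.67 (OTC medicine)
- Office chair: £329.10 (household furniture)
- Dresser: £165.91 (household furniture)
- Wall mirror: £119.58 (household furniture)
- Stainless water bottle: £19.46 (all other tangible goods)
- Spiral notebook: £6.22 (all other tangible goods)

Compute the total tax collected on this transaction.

Allergy tablets £19.67: OTC medicine → 3.5% + 0% transit = 3.5% → £0.68845
Office chair £329.10: household furniture → 9.75% + 1% transit = 10.75% → £35.37825
Dresser £165.91: household furniture → 9.75% + 1% transit = 10.75% → £17.835325
Wall mirror £119.58: household furniture → 9.75% + 1% transit = 10.75% → £12.85485
Stainless water bottle £19.46: all other tangible goods → 8.75% + 1% transit = 9.75% → £1.89735
Spiral notebook £6.22: all other tangible goods → 8.75% + 1% transit = 9.75% → £0.60645
Unrounded tax sum = £69.260675 → £69.26

£69.26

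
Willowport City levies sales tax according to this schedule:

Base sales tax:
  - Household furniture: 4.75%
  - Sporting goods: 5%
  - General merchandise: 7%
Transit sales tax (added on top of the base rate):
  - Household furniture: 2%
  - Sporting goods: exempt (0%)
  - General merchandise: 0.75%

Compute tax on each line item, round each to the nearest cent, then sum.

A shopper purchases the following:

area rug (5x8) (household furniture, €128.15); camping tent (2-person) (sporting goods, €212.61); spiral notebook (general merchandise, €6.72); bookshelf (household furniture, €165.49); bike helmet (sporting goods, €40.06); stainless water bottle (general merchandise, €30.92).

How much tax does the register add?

Area rug (5x8) €128.15: household furniture → 4.75% + 2% transit = 6.75% → €8.65
Camping tent (2-person) €212.61: sporting goods → 5% + 0% transit = 5% → €10.63
Spiral notebook €6.72: general merchandise → 7% + 0.75% transit = 7.75% → €0.52
Bookshelf €165.49: household furniture → 4.75% + 2% transit = 6.75% → €11.17
Bike helmet €40.06: sporting goods → 5% + 0% transit = 5% → €2.00
Stainless water bottle €30.92: general merchandise → 7% + 0.75% transit = 7.75% → €2.40
Total tax = €8.65 + €10.63 + €0.52 + €11.17 + €2.00 + €2.40 = €35.37

€35.37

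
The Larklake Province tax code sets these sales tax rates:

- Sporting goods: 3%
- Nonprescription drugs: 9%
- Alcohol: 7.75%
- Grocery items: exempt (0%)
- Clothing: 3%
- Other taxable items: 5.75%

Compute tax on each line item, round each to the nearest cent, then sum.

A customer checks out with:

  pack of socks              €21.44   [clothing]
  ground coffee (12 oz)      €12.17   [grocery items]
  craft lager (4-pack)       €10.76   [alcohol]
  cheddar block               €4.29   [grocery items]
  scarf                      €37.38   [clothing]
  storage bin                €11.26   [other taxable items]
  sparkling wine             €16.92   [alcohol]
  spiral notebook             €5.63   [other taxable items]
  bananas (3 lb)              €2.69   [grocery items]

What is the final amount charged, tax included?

€127.41

Pack of socks €21.44: clothing → 3% → €0.64
Ground coffee (12 oz) €12.17: grocery items → 0% → €0.00
Craft lager (4-pack) €10.76: alcohol → 7.75% → €0.83
Cheddar block €4.29: grocery items → 0% → €0.00
Scarf €37.38: clothing → 3% → €1.12
Storage bin €11.26: other taxable items → 5.75% → €0.65
Sparkling wine €16.92: alcohol → 7.75% → €1.31
Spiral notebook €5.63: other taxable items → 5.75% → €0.32
Bananas (3 lb) €2.69: grocery items → 0% → €0.00
Subtotal = €122.54; tax = €4.87; total due = €127.41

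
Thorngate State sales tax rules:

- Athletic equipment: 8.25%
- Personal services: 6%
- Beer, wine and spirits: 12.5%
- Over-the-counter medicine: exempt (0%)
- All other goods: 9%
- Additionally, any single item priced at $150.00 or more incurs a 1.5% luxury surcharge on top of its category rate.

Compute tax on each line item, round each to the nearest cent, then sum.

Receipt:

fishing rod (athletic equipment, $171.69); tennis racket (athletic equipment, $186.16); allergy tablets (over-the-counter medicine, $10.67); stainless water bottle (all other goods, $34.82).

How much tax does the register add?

$38.02

Fishing rod $171.69: athletic equipment → 8.25% + 1.5% surcharge = 9.75% → $16.74
Tennis racket $186.16: athletic equipment → 8.25% + 1.5% surcharge = 9.75% → $18.15
Allergy tablets $10.67: over-the-counter medicine → 0% → $0.00
Stainless water bottle $34.82: all other goods → 9% → $3.13
Total tax = $16.74 + $18.15 + $3.13 = $38.02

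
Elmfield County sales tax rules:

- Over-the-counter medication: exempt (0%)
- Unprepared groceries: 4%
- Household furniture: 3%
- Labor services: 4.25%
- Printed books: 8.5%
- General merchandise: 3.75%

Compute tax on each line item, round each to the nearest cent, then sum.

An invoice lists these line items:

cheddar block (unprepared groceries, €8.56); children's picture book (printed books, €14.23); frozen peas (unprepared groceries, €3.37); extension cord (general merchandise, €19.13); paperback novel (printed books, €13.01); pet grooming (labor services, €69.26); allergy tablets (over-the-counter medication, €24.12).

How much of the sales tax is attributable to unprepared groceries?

€0.47

Cheddar block €8.56: unprepared groceries → 4% → €0.34
Frozen peas €3.37: unprepared groceries → 4% → €0.13
Tax on unprepared groceries = €0.34 + €0.13 = €0.47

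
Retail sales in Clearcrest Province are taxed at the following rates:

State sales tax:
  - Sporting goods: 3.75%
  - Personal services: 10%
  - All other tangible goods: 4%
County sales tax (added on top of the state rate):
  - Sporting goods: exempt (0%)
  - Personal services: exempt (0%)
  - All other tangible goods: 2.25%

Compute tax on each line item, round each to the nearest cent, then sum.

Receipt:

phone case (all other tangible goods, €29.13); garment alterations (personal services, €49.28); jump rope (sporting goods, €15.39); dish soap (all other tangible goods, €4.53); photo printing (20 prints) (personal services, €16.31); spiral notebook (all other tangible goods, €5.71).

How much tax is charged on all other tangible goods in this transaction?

Phone case €29.13: all other tangible goods → 4% + 2.25% county = 6.25% → €1.82
Dish soap €4.53: all other tangible goods → 4% + 2.25% county = 6.25% → €0.28
Spiral notebook €5.71: all other tangible goods → 4% + 2.25% county = 6.25% → €0.36
Tax on all other tangible goods = €1.82 + €0.28 + €0.36 = €2.46

€2.46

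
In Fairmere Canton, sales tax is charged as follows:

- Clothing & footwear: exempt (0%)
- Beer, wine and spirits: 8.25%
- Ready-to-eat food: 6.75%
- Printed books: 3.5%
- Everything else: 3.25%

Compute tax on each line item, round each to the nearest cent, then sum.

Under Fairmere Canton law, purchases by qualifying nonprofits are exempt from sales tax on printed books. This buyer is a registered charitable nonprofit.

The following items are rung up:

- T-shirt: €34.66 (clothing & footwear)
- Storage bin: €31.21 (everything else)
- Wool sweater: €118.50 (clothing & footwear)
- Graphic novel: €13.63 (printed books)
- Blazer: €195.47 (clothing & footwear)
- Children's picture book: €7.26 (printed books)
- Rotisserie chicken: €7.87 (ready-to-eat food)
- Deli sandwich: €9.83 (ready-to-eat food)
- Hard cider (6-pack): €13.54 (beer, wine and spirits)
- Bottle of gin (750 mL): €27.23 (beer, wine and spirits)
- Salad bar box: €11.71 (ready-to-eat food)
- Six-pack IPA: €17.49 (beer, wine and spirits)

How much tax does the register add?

€7.80

T-shirt €34.66: clothing & footwear → 0% → €0.00
Storage bin €31.21: everything else → 3.25% → €1.01
Wool sweater €118.50: clothing & footwear → 0% → €0.00
Graphic novel €13.63: printed books, buyer-exempt → 0% → €0.00
Blazer €195.47: clothing & footwear → 0% → €0.00
Children's picture book €7.26: printed books, buyer-exempt → 0% → €0.00
Rotisserie chicken €7.87: ready-to-eat food → 6.75% → €0.53
Deli sandwich €9.83: ready-to-eat food → 6.75% → €0.66
Hard cider (6-pack) €13.54: beer, wine and spirits → 8.25% → €1.12
Bottle of gin (750 mL) €27.23: beer, wine and spirits → 8.25% → €2.25
Salad bar box €11.71: ready-to-eat food → 6.75% → €0.79
Six-pack IPA €17.49: beer, wine and spirits → 8.25% → €1.44
Total tax = €1.01 + €0.53 + €0.66 + €1.12 + €2.25 + €0.79 + €1.44 = €7.80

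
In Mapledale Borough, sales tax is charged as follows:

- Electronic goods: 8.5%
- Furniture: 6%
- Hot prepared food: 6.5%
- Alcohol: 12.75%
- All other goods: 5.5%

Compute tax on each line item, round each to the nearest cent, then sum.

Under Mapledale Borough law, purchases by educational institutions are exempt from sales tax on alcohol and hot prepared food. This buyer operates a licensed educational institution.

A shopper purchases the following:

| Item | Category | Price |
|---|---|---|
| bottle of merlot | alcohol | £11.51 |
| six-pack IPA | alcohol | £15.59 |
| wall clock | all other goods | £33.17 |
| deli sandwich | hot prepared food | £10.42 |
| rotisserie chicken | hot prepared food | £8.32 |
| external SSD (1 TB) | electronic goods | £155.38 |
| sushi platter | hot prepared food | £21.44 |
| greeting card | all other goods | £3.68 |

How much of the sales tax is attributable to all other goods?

Wall clock £33.17: all other goods → 5.5% → £1.82
Greeting card £3.68: all other goods → 5.5% → £0.20
Tax on all other goods = £1.82 + £0.20 = £2.02

£2.02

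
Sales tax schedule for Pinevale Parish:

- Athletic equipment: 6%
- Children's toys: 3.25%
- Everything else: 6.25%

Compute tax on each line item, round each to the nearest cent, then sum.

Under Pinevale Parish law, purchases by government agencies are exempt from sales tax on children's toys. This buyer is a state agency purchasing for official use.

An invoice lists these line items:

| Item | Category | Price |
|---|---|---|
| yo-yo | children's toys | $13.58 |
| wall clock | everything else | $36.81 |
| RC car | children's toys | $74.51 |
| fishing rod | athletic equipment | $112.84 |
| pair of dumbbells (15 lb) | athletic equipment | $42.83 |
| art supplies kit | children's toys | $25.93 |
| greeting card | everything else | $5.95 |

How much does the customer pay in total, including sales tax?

Yo-yo $13.58: children's toys, buyer-exempt → 0% → $0.00
Wall clock $36.81: everything else → 6.25% → $2.30
RC car $74.51: children's toys, buyer-exempt → 0% → $0.00
Fishing rod $112.84: athletic equipment → 6% → $6.77
Pair of dumbbells (15 lb) $42.83: athletic equipment → 6% → $2.57
Art supplies kit $25.93: children's toys, buyer-exempt → 0% → $0.00
Greeting card $5.95: everything else → 6.25% → $0.37
Subtotal = $312.45; tax = $12.01; total due = $324.46

$324.46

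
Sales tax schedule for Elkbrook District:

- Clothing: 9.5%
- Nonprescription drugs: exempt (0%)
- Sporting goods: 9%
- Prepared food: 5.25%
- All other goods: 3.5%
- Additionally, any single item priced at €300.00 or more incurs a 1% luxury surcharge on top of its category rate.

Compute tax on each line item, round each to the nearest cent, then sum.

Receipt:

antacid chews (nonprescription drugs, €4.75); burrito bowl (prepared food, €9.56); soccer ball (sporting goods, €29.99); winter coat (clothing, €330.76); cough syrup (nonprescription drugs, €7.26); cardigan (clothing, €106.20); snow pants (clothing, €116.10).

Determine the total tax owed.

€59.05

Antacid chews €4.75: nonprescription drugs → 0% → €0.00
Burrito bowl €9.56: prepared food → 5.25% → €0.50
Soccer ball €29.99: sporting goods → 9% → €2.70
Winter coat €330.76: clothing → 9.5% + 1% surcharge = 10.5% → €34.73
Cough syrup €7.26: nonprescription drugs → 0% → €0.00
Cardigan €106.20: clothing → 9.5% → €10.09
Snow pants €116.10: clothing → 9.5% → €11.03
Total tax = €0.50 + €2.70 + €34.73 + €10.09 + €11.03 = €59.05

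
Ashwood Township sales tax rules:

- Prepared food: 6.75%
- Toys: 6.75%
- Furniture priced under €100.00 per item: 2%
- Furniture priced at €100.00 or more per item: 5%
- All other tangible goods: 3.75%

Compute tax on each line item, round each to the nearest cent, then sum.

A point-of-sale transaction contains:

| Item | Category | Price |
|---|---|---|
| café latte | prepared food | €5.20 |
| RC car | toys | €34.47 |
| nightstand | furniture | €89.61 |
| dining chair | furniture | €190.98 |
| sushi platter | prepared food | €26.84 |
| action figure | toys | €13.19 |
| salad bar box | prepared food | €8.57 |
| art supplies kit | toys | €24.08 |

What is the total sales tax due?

€18.93

Café latte €5.20: prepared food → 6.75% → €0.35
RC car €34.47: toys → 6.75% → €2.33
Nightstand €89.61: furniture, under €100.00 → 2% → €1.79
Dining chair €190.98: furniture, €100.00 or more → 5% → €9.55
Sushi platter €26.84: prepared food → 6.75% → €1.81
Action figure €13.19: toys → 6.75% → €0.89
Salad bar box €8.57: prepared food → 6.75% → €0.58
Art supplies kit €24.08: toys → 6.75% → €1.63
Total tax = €0.35 + €2.33 + €1.79 + €9.55 + €1.81 + €0.89 + €0.58 + €1.63 = €18.93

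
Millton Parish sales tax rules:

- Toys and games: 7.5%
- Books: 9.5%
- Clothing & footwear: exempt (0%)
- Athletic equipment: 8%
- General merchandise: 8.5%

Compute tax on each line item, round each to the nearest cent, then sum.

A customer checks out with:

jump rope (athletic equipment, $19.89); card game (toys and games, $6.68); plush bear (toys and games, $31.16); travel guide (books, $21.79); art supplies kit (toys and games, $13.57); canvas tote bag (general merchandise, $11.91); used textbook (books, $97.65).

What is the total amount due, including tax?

$220.46

Jump rope $19.89: athletic equipment → 8% → $1.59
Card game $6.68: toys and games → 7.5% → $0.50
Plush bear $31.16: toys and games → 7.5% → $2.34
Travel guide $21.79: books → 9.5% → $2.07
Art supplies kit $13.57: toys and games → 7.5% → $1.02
Canvas tote bag $11.91: general merchandise → 8.5% → $1.01
Used textbook $97.65: books → 9.5% → $9.28
Subtotal = $202.65; tax = $17.81; total due = $220.46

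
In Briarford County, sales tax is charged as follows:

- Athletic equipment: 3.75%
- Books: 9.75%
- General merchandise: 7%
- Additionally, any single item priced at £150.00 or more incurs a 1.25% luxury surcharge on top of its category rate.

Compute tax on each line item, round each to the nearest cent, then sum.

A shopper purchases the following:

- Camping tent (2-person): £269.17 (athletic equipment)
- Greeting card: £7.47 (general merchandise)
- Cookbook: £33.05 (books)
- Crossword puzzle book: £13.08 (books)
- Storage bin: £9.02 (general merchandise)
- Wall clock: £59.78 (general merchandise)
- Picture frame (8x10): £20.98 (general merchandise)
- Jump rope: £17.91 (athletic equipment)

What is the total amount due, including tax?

£455.89

Camping tent (2-person) £269.17: athletic equipment → 3.75% + 1.25% surcharge = 5% → £13.46
Greeting card £7.47: general merchandise → 7% → £0.52
Cookbook £33.05: books → 9.75% → £3.22
Crossword puzzle book £13.08: books → 9.75% → £1.28
Storage bin £9.02: general merchandise → 7% → £0.63
Wall clock £59.78: general merchandise → 7% → £4.18
Picture frame (8x10) £20.98: general merchandise → 7% → £1.47
Jump rope £17.91: athletic equipment → 3.75% → £0.67
Subtotal = £430.46; tax = £25.43; total due = £455.89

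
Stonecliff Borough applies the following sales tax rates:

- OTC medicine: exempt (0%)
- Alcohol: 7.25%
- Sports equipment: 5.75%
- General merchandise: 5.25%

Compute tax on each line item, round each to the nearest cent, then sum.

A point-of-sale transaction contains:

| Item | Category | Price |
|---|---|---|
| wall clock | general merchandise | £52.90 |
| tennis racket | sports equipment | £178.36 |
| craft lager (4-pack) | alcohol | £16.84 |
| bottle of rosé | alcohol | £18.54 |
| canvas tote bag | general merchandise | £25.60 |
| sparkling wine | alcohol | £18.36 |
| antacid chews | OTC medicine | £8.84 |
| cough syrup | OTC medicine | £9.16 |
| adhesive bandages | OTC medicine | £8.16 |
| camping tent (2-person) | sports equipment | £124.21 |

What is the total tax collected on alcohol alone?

£3.89

Craft lager (4-pack) £16.84: alcohol → 7.25% → £1.22
Bottle of rosé £18.54: alcohol → 7.25% → £1.34
Sparkling wine £18.36: alcohol → 7.25% → £1.33
Tax on alcohol = £1.22 + £1.34 + £1.33 = £3.89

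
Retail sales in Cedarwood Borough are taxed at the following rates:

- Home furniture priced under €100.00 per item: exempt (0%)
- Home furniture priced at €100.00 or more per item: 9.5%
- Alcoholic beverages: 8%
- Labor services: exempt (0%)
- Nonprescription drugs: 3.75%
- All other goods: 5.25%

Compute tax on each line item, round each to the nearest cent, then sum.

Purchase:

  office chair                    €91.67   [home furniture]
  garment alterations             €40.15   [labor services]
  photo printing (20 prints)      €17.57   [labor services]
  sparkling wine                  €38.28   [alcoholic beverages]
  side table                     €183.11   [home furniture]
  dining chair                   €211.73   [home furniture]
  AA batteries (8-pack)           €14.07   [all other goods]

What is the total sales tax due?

Office chair €91.67: home furniture, under €100.00 → 0% → €0.00
Garment alterations €40.15: labor services → 0% → €0.00
Photo printing (20 prints) €17.57: labor services → 0% → €0.00
Sparkling wine €38.28: alcoholic beverages → 8% → €3.06
Side table €183.11: home furniture, €100.00 or more → 9.5% → €17.40
Dining chair €211.73: home furniture, €100.00 or more → 9.5% → €20.11
AA batteries (8-pack) €14.07: all other goods → 5.25% → €0.74
Total tax = €3.06 + €17.40 + €20.11 + €0.74 = €41.31

€41.31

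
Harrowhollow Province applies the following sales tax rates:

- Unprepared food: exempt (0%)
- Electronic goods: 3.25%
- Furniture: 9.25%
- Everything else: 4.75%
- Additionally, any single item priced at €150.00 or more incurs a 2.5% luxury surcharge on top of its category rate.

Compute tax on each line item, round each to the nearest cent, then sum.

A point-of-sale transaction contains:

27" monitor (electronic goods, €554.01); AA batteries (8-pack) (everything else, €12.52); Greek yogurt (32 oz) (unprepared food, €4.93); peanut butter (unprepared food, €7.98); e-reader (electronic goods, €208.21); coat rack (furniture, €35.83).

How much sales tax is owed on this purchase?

27" monitor €554.01: electronic goods → 3.25% + 2.5% surcharge = 5.75% → €31.86
AA batteries (8-pack) €12.52: everything else → 4.75% → €0.59
Greek yogurt (32 oz) €4.93: unprepared food → 0% → €0.00
Peanut butter €7.98: unprepared food → 0% → €0.00
E-reader €208.21: electronic goods → 3.25% + 2.5% surcharge = 5.75% → €11.97
Coat rack €35.83: furniture → 9.25% → €3.31
Total tax = €31.86 + €0.59 + €11.97 + €3.31 = €47.73

€47.73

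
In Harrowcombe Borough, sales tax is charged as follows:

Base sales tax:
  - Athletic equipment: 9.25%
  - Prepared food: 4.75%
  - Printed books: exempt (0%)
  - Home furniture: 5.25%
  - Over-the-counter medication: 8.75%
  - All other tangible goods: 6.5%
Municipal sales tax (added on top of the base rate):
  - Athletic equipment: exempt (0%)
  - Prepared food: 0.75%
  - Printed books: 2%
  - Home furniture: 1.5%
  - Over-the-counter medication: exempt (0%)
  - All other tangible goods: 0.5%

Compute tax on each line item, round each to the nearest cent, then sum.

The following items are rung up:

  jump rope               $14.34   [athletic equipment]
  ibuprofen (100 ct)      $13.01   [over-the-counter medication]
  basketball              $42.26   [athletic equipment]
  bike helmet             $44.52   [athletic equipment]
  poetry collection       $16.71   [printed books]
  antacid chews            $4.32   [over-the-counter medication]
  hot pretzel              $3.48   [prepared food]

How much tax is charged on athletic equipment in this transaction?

Jump rope $14.34: athletic equipment → 9.25% + 0% municipal = 9.25% → $1.33
Basketball $42.26: athletic equipment → 9.25% + 0% municipal = 9.25% → $3.91
Bike helmet $44.52: athletic equipment → 9.25% + 0% municipal = 9.25% → $4.12
Tax on athletic equipment = $1.33 + $3.91 + $4.12 = $9.36

$9.36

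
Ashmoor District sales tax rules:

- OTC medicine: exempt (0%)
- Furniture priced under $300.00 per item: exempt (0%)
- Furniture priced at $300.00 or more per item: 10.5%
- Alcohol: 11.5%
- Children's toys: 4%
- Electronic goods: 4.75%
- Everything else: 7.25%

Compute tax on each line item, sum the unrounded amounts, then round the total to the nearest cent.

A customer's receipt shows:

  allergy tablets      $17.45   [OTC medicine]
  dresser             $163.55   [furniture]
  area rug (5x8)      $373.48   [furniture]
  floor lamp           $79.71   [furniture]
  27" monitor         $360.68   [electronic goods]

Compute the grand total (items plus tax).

$1051.22

Allergy tablets $17.45: OTC medicine → 0% → $0.00
Dresser $163.55: furniture, under $300.00 → 0% → $0.00
Area rug (5x8) $373.48: furniture, $300.00 or more → 10.5% → $39.2154
Floor lamp $79.71: furniture, under $300.00 → 0% → $0.00
27" monitor $360.68: electronic goods → 4.75% → $17.1323
Subtotal = $994.87; unrounded tax = $56.3477 → $56.35; total due = $1051.22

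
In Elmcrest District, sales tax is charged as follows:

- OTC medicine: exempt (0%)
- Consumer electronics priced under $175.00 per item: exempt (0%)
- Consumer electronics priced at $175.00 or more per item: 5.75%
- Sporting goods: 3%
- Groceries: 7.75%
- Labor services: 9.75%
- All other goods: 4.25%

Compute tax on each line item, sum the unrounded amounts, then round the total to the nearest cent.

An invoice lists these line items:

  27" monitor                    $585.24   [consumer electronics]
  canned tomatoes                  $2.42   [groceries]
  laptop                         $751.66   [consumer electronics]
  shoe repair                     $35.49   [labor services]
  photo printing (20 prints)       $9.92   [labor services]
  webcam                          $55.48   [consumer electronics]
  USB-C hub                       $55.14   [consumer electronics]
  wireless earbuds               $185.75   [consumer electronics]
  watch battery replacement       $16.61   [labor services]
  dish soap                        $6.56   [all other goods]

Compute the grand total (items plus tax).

27" monitor $585.24: consumer electronics, $175.00 or more → 5.75% → $33.6513
Canned tomatoes $2.42: groceries → 7.75% → $0.18755
Laptop $751.66: consumer electronics, $175.00 or more → 5.75% → $43.22045
Shoe repair $35.49: labor services → 9.75% → $3.460275
Photo printing (20 prints) $9.92: labor services → 9.75% → $0.9672
Webcam $55.48: consumer electronics, under $175.00 → 0% → $0.00
USB-C hub $55.14: consumer electronics, under $175.00 → 0% → $0.00
Wireless earbuds $185.75: consumer electronics, $175.00 or more → 5.75% → $10.680625
Watch battery replacement $16.61: labor services → 9.75% → $1.619475
Dish soap $6.56: all other goods → 4.25% → $0.2788
Subtotal = $1704.27; unrounded tax = $94.065675 → $94.07; total due = $1798.34

$1798.34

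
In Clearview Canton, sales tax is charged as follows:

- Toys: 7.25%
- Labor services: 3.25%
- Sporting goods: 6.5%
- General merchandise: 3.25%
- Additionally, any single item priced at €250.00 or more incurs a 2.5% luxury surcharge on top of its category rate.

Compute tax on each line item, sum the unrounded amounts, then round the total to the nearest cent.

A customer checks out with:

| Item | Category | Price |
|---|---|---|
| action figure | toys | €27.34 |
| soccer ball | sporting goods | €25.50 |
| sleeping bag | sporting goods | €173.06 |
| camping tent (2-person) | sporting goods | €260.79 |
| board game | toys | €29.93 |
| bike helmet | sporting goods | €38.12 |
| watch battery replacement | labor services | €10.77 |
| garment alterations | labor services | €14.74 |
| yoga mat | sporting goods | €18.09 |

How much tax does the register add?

Action figure €27.34: toys → 7.25% → €1.98215
Soccer ball €25.50: sporting goods → 6.5% → €1.6575
Sleeping bag €173.06: sporting goods → 6.5% → €11.2489
Camping tent (2-person) €260.79: sporting goods → 6.5% + 2.5% surcharge = 9% → €23.4711
Board game €29.93: toys → 7.25% → €2.169925
Bike helmet €38.12: sporting goods → 6.5% → €2.4778
Watch battery replacement €10.77: labor services → 3.25% → €0.350025
Garment alterations €14.74: labor services → 3.25% → €0.47905
Yoga mat €18.09: sporting goods → 6.5% → €1.17585
Unrounded tax sum = €45.0123 → €45.01

€45.01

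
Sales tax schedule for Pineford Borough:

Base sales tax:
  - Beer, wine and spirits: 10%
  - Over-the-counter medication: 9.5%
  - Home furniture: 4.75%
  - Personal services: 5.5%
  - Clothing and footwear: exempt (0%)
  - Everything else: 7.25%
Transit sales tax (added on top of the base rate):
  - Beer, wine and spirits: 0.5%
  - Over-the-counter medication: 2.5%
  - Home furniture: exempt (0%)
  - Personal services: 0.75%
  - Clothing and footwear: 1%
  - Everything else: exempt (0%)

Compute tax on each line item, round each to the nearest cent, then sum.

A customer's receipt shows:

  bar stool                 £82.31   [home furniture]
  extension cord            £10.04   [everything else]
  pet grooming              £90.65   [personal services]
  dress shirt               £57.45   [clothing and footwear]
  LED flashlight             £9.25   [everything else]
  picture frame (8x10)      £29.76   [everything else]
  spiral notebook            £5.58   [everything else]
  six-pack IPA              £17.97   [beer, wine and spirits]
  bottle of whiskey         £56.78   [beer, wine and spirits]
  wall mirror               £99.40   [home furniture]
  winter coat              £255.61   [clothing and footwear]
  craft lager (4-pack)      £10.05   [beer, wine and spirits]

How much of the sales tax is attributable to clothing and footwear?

£3.13

Dress shirt £57.45: clothing and footwear → 0% + 1% transit = 1% → £0.57
Winter coat £255.61: clothing and footwear → 0% + 1% transit = 1% → £2.56
Tax on clothing and footwear = £0.57 + £2.56 = £3.13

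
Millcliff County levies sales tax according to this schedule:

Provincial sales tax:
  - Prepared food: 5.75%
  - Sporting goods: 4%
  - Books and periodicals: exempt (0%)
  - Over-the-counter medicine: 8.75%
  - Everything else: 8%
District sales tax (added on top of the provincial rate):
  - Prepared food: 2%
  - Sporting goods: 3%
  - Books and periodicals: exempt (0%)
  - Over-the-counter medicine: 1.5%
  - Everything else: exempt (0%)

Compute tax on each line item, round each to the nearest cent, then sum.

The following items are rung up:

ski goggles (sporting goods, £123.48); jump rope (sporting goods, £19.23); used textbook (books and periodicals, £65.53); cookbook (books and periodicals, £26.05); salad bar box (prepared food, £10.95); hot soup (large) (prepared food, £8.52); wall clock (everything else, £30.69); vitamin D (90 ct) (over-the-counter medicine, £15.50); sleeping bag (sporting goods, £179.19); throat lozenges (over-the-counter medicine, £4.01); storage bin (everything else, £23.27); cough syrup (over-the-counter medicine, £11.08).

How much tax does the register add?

Ski goggles £123.48: sporting goods → 4% + 3% district = 7% → £8.64
Jump rope £19.23: sporting goods → 4% + 3% district = 7% → £1.35
Used textbook £65.53: books and periodicals → 0% + 0% district = 0% → £0.00
Cookbook £26.05: books and periodicals → 0% + 0% district = 0% → £0.00
Salad bar box £10.95: prepared food → 5.75% + 2% district = 7.75% → £0.85
Hot soup (large) £8.52: prepared food → 5.75% + 2% district = 7.75% → £0.66
Wall clock £30.69: everything else → 8% + 0% district = 8% → £2.46
Vitamin D (90 ct) £15.50: over-the-counter medicine → 8.75% + 1.5% district = 10.25% → £1.59
Sleeping bag £179.19: sporting goods → 4% + 3% district = 7% → £12.54
Throat lozenges £4.01: over-the-counter medicine → 8.75% + 1.5% district = 10.25% → £0.41
Storage bin £23.27: everything else → 8% + 0% district = 8% → £1.86
Cough syrup £11.08: over-the-counter medicine → 8.75% + 1.5% district = 10.25% → £1.14
Total tax = £8.64 + £1.35 + £0.85 + £0.66 + £2.46 + £1.59 + £12.54 + £0.41 + £1.86 + £1.14 = £31.50

£31.50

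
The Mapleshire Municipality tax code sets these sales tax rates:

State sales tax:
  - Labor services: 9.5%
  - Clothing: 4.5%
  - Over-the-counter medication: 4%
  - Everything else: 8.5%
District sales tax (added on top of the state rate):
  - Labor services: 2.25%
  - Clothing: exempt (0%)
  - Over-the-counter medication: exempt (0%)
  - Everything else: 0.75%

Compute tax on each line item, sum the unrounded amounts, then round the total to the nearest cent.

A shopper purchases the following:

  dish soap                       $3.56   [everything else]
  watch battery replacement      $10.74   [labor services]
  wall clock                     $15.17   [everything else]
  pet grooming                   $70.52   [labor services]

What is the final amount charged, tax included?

Dish soap $3.56: everything else → 8.5% + 0.75% district = 9.25% → $0.3293
Watch battery replacement $10.74: labor services → 9.5% + 2.25% district = 11.75% → $1.26195
Wall clock $15.17: everything else → 8.5% + 0.75% district = 9.25% → $1.403225
Pet grooming $70.52: labor services → 9.5% + 2.25% district = 11.75% → $8.2861
Subtotal = $99.99; unrounded tax = $11.280575 → $11.28; total due = $111.27

$111.27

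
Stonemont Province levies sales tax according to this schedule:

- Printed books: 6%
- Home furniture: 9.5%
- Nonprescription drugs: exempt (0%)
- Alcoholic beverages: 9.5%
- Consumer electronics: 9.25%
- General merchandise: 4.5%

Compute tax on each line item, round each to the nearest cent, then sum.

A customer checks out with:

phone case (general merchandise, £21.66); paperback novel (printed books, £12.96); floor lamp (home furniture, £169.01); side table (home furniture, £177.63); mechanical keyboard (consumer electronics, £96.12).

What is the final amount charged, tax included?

Phone case £21.66: general merchandise → 4.5% → £0.97
Paperback novel £12.96: printed books → 6% → £0.78
Floor lamp £169.01: home furniture → 9.5% → £16.06
Side table £177.63: home furniture → 9.5% → £16.87
Mechanical keyboard £96.12: consumer electronics → 9.25% → £8.89
Subtotal = £477.38; tax = £43.57; total due = £520.95

£520.95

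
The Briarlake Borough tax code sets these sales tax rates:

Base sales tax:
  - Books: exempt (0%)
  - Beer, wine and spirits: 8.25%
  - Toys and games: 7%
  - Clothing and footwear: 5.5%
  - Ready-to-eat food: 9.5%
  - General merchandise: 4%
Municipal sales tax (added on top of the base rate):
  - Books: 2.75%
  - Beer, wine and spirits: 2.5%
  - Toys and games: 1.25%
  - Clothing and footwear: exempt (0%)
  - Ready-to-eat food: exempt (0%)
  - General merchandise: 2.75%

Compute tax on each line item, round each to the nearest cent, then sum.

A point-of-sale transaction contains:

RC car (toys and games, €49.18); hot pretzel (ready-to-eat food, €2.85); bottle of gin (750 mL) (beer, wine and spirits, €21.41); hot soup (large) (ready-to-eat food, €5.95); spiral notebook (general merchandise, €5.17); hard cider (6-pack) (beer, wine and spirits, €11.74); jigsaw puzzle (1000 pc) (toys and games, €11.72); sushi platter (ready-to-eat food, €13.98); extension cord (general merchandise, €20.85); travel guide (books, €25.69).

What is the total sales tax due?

€13.23

RC car €49.18: toys and games → 7% + 1.25% municipal = 8.25% → €4.06
Hot pretzel €2.85: ready-to-eat food → 9.5% + 0% municipal = 9.5% → €0.27
Bottle of gin (750 mL) €21.41: beer, wine and spirits → 8.25% + 2.5% municipal = 10.75% → €2.30
Hot soup (large) €5.95: ready-to-eat food → 9.5% + 0% municipal = 9.5% → €0.57
Spiral notebook €5.17: general merchandise → 4% + 2.75% municipal = 6.75% → €0.35
Hard cider (6-pack) €11.74: beer, wine and spirits → 8.25% + 2.5% municipal = 10.75% → €1.26
Jigsaw puzzle (1000 pc) €11.72: toys and games → 7% + 1.25% municipal = 8.25% → €0.97
Sushi platter €13.98: ready-to-eat food → 9.5% + 0% municipal = 9.5% → €1.33
Extension cord €20.85: general merchandise → 4% + 2.75% municipal = 6.75% → €1.41
Travel guide €25.69: books → 0% + 2.75% municipal = 2.75% → €0.71
Total tax = €4.06 + €0.27 + €2.30 + €0.57 + €0.35 + €1.26 + €0.97 + €1.33 + €1.41 + €0.71 = €13.23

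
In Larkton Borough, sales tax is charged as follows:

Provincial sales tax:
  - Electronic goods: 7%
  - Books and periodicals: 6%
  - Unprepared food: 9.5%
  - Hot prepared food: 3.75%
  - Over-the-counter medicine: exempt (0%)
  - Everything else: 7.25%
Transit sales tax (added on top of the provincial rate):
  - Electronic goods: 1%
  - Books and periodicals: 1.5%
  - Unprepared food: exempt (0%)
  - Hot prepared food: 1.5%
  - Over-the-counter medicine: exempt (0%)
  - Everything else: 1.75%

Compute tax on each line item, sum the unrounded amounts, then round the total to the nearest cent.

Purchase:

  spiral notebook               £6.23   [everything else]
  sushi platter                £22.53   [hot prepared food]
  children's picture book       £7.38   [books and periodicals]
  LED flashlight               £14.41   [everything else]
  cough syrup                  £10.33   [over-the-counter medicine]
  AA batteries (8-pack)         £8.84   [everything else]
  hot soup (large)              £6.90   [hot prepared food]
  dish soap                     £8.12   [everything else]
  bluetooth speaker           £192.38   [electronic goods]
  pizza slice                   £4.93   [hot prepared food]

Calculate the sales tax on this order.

£21.13

Spiral notebook £6.23: everything else → 7.25% + 1.75% transit = 9% → £0.5607
Sushi platter £22.53: hot prepared food → 3.75% + 1.5% transit = 5.25% → £1.182825
Children's picture book £7.38: books and periodicals → 6% + 1.5% transit = 7.5% → £0.5535
LED flashlight £14.41: everything else → 7.25% + 1.75% transit = 9% → £1.2969
Cough syrup £10.33: over-the-counter medicine → 0% + 0% transit = 0% → £0.00
AA batteries (8-pack) £8.84: everything else → 7.25% + 1.75% transit = 9% → £0.7956
Hot soup (large) £6.90: hot prepared food → 3.75% + 1.5% transit = 5.25% → £0.36225
Dish soap £8.12: everything else → 7.25% + 1.75% transit = 9% → £0.7308
Bluetooth speaker £192.38: electronic goods → 7% + 1% transit = 8% → £15.3904
Pizza slice £4.93: hot prepared food → 3.75% + 1.5% transit = 5.25% → £0.258825
Unrounded tax sum = £21.1318 → £21.13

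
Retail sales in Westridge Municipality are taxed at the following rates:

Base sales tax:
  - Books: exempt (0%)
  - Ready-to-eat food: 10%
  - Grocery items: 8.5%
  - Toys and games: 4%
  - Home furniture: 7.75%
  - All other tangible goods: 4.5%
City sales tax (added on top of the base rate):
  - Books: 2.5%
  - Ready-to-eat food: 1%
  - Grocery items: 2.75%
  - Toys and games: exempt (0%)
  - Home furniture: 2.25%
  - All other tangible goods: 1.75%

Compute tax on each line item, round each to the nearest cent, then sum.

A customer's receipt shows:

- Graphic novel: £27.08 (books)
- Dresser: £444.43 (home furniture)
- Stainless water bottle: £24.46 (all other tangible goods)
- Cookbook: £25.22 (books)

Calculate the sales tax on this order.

£47.28

Graphic novel £27.08: books → 0% + 2.5% city = 2.5% → £0.68
Dresser £444.43: home furniture → 7.75% + 2.25% city = 10% → £44.44
Stainless water bottle £24.46: all other tangible goods → 4.5% + 1.75% city = 6.25% → £1.53
Cookbook £25.22: books → 0% + 2.5% city = 2.5% → £0.63
Total tax = £0.68 + £44.44 + £1.53 + £0.63 = £47.28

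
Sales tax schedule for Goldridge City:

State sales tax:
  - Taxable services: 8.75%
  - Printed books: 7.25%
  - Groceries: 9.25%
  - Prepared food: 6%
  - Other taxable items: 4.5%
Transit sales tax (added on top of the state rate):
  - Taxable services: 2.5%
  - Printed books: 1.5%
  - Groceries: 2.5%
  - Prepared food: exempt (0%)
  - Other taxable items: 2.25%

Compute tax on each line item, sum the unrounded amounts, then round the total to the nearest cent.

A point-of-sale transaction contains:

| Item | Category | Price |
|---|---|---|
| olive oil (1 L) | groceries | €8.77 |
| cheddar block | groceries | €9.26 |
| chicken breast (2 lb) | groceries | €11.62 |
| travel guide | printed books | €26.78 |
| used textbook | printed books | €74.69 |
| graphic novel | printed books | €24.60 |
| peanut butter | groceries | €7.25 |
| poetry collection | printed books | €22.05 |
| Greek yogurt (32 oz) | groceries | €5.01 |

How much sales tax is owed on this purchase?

Olive oil (1 L) €8.77: groceries → 9.25% + 2.5% transit = 11.75% → €1.030475
Cheddar block €9.26: groceries → 9.25% + 2.5% transit = 11.75% → €1.08805
Chicken breast (2 lb) €11.62: groceries → 9.25% + 2.5% transit = 11.75% → €1.36535
Travel guide €26.78: printed books → 7.25% + 1.5% transit = 8.75% → €2.34325
Used textbook €74.69: printed books → 7.25% + 1.5% transit = 8.75% → €6.535375
Graphic novel €24.60: printed books → 7.25% + 1.5% transit = 8.75% → €2.1525
Peanut butter €7.25: groceries → 9.25% + 2.5% transit = 11.75% → €0.851875
Poetry collection €22.05: printed books → 7.25% + 1.5% transit = 8.75% → €1.929375
Greek yogurt (32 oz) €5.01: groceries → 9.25% + 2.5% transit = 11.75% → €0.588675
Unrounded tax sum = €17.884925 → €17.88

€17.88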